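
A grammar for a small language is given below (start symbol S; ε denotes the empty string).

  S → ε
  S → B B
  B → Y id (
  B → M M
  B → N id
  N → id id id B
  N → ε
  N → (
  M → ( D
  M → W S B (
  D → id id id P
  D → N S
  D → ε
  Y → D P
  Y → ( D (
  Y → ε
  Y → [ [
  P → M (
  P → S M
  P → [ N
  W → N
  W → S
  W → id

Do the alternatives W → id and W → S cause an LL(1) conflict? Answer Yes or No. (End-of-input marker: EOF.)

Yes

FIRST(id) = { id } and FIRST(S) = { (, [, id, ε }.
Both contain id, so the two alternatives are not disjoint — LL(1) conflict.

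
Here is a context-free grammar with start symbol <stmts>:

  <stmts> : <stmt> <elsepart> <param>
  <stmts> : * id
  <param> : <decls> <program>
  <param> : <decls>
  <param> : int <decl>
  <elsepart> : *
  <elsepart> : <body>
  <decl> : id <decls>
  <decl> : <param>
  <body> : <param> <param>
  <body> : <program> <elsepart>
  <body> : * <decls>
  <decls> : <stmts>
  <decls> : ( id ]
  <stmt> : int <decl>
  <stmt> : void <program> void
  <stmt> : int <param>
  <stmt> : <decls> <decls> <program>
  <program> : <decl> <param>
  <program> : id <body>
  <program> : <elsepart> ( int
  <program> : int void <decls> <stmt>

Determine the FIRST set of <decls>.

{ (, *, int, void }

From <decls> : <stmts>: add FIRST(<stmts>) = { (, *, int, void }.
<decls> : ( id ] contributes {(}.
Union: FIRST(<decls>) = { (, *, int, void }.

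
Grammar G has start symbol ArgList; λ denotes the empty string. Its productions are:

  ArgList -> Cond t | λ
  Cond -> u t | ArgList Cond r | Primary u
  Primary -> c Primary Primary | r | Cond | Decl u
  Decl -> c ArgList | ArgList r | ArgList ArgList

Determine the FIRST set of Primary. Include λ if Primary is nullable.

Primary -> c Primary Primary contributes {c}.
Primary -> r contributes {r}.
From Primary -> Cond: add FIRST(Cond) = { c, r, u }.
From Primary -> Decl u: Decl nullable, take FIRST(Decl) ∪ {u} = { c, r, u }.
Union: FIRST(Primary) = { c, r, u }.

{ c, r, u }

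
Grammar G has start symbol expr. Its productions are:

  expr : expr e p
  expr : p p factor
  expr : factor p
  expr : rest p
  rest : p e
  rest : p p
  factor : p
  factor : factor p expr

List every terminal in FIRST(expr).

From expr : expr e p: add FIRST(expr) = { p }.
expr : p p factor contributes {p}.
From expr : factor p: add FIRST(factor) = { p }.
From expr : rest p: add FIRST(rest) = { p }.
Union: FIRST(expr) = { p }.

{ p }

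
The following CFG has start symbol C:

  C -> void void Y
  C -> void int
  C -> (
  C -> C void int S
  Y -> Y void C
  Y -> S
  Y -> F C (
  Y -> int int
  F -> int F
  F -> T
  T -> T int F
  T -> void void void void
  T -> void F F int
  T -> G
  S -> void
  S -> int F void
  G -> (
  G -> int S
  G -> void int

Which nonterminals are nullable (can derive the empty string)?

No nonterminal has an empty production or an RHS whose symbols are all nullable.

{ } (none)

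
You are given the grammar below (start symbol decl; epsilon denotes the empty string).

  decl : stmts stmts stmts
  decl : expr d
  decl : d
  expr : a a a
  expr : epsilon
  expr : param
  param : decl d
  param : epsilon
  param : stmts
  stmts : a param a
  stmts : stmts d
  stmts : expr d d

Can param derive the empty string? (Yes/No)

param has an epsilon-production, so param ⇒ epsilon.

Yes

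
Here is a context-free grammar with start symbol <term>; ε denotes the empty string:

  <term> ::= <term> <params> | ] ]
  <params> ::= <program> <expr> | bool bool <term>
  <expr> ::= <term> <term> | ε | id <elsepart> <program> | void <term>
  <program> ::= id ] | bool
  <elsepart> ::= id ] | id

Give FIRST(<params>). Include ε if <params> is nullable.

{ bool, id }

From <params> ::= <program> <expr>: add FIRST(<program>) = { bool, id }.
<params> ::= bool bool <term> contributes {bool}.
Union: FIRST(<params>) = { bool, id }.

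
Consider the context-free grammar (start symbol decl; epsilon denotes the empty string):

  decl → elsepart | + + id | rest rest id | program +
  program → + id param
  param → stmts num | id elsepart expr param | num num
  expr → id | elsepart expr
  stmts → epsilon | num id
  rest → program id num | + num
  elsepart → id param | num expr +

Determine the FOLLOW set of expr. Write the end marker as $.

In param → id elsepart expr param: add FIRST(param) = { id, num }.
In expr → elsepart expr: expr is at the end, add FOLLOW(expr) = { +, id, num }.
In elsepart → num expr +: add FIRST(+) = { + }.
Union: FOLLOW(expr) = { +, id, num }.

{ +, id, num }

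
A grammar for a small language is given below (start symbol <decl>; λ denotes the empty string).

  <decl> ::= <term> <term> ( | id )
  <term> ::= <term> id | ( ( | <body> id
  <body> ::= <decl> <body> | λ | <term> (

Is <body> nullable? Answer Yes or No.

<body> has an λ-production, so <body> ⇒ λ.

Yes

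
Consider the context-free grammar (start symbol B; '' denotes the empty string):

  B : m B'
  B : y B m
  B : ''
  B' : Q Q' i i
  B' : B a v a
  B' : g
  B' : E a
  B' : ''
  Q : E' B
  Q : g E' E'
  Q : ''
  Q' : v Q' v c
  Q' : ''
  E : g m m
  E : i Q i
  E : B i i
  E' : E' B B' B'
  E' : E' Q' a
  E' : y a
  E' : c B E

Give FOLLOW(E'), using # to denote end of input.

{ a, c, g, i, m, v, y }

In Q : E' B: add FIRST(B)\{''} = { m, y }.
  Since B is nullable, also add FOLLOW(Q) = { i, v }.
In Q : g E' E': add FIRST(E') = { c, y }.
In Q : g E' E': E' is at the end, add FOLLOW(Q) = { i, v }.
In E' : E' B B' B': add FIRST(B B' B')\{''} = { a, c, g, i, m, v, y }.
  Since B B' B' is nullable, also add FOLLOW(E') = { a, c, g, i, m, v, y }.
In E' : E' Q' a: add FIRST(Q' a) = { a, v }.
Union: FOLLOW(E') = { a, c, g, i, m, v, y }.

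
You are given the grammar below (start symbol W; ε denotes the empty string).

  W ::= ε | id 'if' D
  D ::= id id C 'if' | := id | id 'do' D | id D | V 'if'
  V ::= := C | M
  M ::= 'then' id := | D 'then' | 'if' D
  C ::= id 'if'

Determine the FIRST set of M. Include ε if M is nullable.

M ::= 'then' id := contributes {'then'}.
From M ::= D 'then': add FIRST(D) = { 'if', 'then', :=, id }.
M ::= 'if' D contributes {'if'}.
Union: FIRST(M) = { 'if', 'then', :=, id }.

{ 'if', 'then', :=, id }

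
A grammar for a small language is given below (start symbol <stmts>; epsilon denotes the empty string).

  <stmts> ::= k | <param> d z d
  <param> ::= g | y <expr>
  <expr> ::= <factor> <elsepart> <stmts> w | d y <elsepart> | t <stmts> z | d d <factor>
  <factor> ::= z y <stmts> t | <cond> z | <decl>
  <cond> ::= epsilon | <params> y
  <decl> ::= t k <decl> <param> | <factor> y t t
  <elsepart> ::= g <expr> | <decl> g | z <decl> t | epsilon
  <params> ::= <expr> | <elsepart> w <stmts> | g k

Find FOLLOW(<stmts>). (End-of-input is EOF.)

<stmts> is the start symbol, so EOF ∈ FOLLOW(<stmts>).
In <expr> ::= <factor> <elsepart> <stmts> w: add FIRST(w) = { w }.
In <expr> ::= t <stmts> z: add FIRST(z) = { z }.
In <factor> ::= z y <stmts> t: add FIRST(t) = { t }.
In <params> ::= <elsepart> w <stmts>: <stmts> is at the end, add FOLLOW(<params>) = { y }.
Union: FOLLOW(<stmts>) = { EOF, t, w, y, z }.

{ EOF, t, w, y, z }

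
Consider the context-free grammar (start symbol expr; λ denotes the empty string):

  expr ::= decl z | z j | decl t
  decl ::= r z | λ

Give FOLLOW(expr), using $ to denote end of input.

{ $ }

expr is the start symbol, so $ ∈ FOLLOW(expr).
Union: FOLLOW(expr) = { $ }.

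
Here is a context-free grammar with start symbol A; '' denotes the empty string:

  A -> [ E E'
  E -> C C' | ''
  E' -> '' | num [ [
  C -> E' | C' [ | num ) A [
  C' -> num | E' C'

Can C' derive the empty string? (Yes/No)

Nullable nonterminals: C, E, E'.
No production of C' has an RHS whose symbols are all nullable, so C' is not nullable.

No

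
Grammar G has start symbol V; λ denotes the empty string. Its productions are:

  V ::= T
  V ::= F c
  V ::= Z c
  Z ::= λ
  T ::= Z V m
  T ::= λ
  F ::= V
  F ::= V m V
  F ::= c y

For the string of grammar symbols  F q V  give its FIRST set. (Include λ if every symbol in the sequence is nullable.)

{ c, m, q }

Add FIRST(F)\{λ} = { c, m }; F is nullable, continue.
q is a terminal; add {q} and stop.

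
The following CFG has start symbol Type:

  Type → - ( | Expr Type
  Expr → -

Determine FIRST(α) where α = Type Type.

Add FIRST(Type) = { - }; Type is not nullable, stop.

{ - }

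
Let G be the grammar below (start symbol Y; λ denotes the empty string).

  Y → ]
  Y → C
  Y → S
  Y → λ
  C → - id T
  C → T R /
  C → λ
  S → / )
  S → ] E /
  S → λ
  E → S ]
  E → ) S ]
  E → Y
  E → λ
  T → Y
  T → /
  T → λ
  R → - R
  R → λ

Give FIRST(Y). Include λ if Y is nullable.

{ -, /, ], λ }

Y → ] contributes {]}.
From Y → C: add FIRST(C) = { -, /, ], λ } (including λ since C is nullable).
From Y → S: add FIRST(S) = { /, ], λ } (including λ since S is nullable).
Y → λ contributes λ.
Union: FIRST(Y) = { -, /, ], λ }.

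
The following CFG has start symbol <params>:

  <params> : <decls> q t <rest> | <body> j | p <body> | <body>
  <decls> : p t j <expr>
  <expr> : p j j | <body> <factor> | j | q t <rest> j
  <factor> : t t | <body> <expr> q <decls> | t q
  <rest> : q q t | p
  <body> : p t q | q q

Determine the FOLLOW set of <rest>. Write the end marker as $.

{ $, j }

In <params> : <decls> q t <rest>: <rest> is at the end, add FOLLOW(<params>) = { $ }.
In <expr> : q t <rest> j: add FIRST(j) = { j }.
Union: FOLLOW(<rest>) = { $, j }.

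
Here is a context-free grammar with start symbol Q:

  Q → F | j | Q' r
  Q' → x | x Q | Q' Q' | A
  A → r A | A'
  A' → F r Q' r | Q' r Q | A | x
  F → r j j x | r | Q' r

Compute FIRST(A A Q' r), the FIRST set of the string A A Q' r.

{ r, x }

Add FIRST(A) = { r, x }; A is not nullable, stop.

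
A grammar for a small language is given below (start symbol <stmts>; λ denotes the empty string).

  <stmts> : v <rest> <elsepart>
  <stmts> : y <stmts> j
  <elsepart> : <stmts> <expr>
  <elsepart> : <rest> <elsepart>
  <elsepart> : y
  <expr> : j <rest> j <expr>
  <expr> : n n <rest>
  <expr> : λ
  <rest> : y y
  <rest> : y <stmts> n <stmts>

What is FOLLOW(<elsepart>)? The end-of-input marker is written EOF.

In <stmts> : v <rest> <elsepart>: <elsepart> is at the end, add FOLLOW(<stmts>) = { EOF, j, n, v, y }.
In <elsepart> : <rest> <elsepart>: <elsepart> is at the end, add FOLLOW(<elsepart>) = { EOF, j, n, v, y }.
Union: FOLLOW(<elsepart>) = { EOF, j, n, v, y }.

{ EOF, j, n, v, y }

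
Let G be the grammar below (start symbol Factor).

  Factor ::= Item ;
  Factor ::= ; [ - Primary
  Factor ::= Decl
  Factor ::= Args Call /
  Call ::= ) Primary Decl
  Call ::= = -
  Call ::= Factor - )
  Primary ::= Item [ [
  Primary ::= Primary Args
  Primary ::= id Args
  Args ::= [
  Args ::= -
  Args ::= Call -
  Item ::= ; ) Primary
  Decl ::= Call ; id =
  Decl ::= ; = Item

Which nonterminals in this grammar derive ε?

{ } (none)

No nonterminal has an empty production or an RHS whose symbols are all nullable.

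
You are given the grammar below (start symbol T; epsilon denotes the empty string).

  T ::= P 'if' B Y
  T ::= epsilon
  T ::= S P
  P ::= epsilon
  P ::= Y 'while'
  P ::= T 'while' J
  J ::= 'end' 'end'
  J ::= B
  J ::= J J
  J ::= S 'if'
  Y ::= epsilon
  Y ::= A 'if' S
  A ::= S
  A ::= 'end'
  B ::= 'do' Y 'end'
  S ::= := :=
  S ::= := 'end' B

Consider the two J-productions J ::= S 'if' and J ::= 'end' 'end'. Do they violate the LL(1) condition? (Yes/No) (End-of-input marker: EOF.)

No

FIRST(S 'if') = { := } and FIRST('end' 'end') = { 'end' }.
The FIRST sets are disjoint and neither alternative is nullable — no conflict.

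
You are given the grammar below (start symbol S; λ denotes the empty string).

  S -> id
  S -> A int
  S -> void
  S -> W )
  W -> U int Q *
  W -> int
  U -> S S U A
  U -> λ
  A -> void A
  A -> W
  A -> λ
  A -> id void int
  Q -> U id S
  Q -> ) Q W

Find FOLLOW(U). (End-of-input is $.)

In W -> U int Q *: add FIRST(int Q *) = { int }.
In U -> S S U A: add FIRST(A)\{λ} = { id, int, void }.
  Since A is nullable, also add FOLLOW(U) = { id, int, void }.
In Q -> U id S: add FIRST(id S) = { id }.
Union: FOLLOW(U) = { id, int, void }.

{ id, int, void }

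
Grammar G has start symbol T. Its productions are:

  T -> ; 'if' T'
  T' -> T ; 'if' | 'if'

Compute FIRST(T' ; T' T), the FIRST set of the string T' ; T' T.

{ 'if', ; }

Add FIRST(T') = { 'if', ; }; T' is not nullable, stop.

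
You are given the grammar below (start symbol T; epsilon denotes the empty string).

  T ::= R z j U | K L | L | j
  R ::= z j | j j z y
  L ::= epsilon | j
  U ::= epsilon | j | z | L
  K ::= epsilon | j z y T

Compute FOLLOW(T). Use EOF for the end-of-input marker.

{ EOF, j }

T is the start symbol, so EOF ∈ FOLLOW(T).
In K ::= j z y T: T is at the end, add FOLLOW(K) = { EOF, j }.
Union: FOLLOW(T) = { EOF, j }.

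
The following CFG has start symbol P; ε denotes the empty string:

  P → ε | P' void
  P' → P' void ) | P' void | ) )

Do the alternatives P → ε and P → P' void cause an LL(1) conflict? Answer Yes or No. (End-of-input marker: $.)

FIRST(ε) = { ε } and FIRST(P' void) = { ) }.
The first is nullable but FOLLOW(P) = { $ } is disjoint from FIRST of the second.

No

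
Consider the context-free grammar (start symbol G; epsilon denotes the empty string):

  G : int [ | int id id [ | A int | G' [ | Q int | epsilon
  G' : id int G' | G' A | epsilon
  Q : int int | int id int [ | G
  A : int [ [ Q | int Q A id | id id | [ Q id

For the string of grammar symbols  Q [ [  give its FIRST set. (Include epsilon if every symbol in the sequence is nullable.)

{ [, id, int }

Add FIRST(Q)\{epsilon} = { [, id, int }; Q is nullable, continue.
[ is a terminal; add {[} and stop.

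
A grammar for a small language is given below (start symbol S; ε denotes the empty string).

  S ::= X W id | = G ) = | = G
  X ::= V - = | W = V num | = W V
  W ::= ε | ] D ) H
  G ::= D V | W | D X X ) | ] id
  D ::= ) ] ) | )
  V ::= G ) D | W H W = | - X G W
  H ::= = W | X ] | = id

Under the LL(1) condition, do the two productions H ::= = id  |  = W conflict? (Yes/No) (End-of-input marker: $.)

FIRST(= id) = { = } and FIRST(= W) = { = }.
Both contain =, so the two alternatives are not disjoint — LL(1) conflict.

Yes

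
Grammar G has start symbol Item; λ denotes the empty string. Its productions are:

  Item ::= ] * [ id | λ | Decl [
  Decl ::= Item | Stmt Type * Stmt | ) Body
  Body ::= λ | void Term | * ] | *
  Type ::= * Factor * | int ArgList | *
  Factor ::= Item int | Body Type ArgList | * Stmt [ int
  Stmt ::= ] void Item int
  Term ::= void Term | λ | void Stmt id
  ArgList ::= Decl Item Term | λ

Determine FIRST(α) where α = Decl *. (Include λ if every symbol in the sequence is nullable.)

Add FIRST(Decl)\{λ} = { ), [, ] }; Decl is nullable, continue.
* is a terminal; add {*} and stop.

{ ), *, [, ] }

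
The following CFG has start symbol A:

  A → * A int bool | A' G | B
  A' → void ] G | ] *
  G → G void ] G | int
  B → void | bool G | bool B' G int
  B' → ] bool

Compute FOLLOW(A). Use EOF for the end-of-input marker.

A is the start symbol, so EOF ∈ FOLLOW(A).
In A → * A int bool: add FIRST(int bool) = { int }.
Union: FOLLOW(A) = { EOF, int }.

{ EOF, int }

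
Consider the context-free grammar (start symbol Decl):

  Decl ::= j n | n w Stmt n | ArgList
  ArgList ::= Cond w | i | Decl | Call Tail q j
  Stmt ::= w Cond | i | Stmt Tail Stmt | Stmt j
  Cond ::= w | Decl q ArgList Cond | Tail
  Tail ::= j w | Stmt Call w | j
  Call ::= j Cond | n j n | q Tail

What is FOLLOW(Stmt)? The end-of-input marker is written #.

{ i, j, n, q, w }

In Decl ::= n w Stmt n: add FIRST(n) = { n }.
In Stmt ::= Stmt Tail Stmt: add FIRST(Tail Stmt) = { i, j, w }.
In Stmt ::= Stmt Tail Stmt: Stmt is at the end, add FOLLOW(Stmt) = { i, j, n, q, w }.
In Stmt ::= Stmt j: add FIRST(j) = { j }.
In Tail ::= Stmt Call w: add FIRST(Call w) = { j, n, q }.
Union: FOLLOW(Stmt) = { i, j, n, q, w }.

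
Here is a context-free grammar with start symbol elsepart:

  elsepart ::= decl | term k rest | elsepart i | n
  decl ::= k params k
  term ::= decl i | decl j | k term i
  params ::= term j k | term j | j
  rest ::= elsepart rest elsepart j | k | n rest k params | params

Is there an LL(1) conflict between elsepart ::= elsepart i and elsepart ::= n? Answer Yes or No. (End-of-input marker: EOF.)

Yes

FIRST(elsepart i) = { k, n } and FIRST(n) = { n }.
Both contain n, so the two alternatives are not disjoint — LL(1) conflict.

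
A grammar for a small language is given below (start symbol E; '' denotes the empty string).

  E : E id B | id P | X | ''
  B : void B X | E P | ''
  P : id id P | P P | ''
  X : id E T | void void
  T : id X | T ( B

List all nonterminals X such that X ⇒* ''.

{ B, E, P }

Directly nullable (have an ''-production): E, B, P.
No other nonterminal has a production whose RHS symbols are all nullable.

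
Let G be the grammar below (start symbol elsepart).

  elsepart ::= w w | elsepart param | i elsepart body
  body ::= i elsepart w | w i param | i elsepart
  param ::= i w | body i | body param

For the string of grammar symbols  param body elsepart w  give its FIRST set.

Add FIRST(param) = { i, w }; param is not nullable, stop.

{ i, w }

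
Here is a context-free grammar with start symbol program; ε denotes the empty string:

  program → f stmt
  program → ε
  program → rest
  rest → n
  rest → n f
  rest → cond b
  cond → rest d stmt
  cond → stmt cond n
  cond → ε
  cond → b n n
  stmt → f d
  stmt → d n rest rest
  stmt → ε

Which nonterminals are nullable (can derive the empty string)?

Directly nullable (have an ε-production): program, cond, stmt.
No other nonterminal has a production whose RHS symbols are all nullable.

{ cond, program, stmt }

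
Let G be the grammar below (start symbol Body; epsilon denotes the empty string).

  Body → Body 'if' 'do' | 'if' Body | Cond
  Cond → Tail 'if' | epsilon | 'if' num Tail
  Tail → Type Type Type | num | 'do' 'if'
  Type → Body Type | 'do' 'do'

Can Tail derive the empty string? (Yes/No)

Nullable nonterminals: Body, Cond.
No production of Tail has an RHS whose symbols are all nullable, so Tail is not nullable.

No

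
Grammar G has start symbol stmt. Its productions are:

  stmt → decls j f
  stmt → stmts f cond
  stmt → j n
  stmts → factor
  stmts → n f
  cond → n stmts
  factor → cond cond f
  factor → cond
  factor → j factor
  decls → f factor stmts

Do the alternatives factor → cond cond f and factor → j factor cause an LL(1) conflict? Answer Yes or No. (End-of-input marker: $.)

No

FIRST(cond cond f) = { n } and FIRST(j factor) = { j }.
The FIRST sets are disjoint and neither alternative is nullable — no conflict.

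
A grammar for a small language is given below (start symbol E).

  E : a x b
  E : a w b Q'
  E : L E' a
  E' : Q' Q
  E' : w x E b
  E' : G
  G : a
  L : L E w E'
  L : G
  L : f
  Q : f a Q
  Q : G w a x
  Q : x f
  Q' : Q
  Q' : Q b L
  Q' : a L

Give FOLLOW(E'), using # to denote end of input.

In E : L E' a: add FIRST(a) = { a }.
In L : L E w E': E' is at the end, add FOLLOW(L) = { #, a, b, f, w, x }.
Union: FOLLOW(E') = { #, a, b, f, w, x }.

{ #, a, b, f, w, x }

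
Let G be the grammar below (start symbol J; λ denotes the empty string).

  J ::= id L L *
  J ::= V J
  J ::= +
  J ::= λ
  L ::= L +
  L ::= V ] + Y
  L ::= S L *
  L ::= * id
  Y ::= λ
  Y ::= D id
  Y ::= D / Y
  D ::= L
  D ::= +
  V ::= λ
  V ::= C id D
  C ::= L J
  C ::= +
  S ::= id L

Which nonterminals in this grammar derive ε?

{ J, V, Y }

Directly nullable (have an λ-production): J, Y, V.
No other nonterminal has a production whose RHS symbols are all nullable.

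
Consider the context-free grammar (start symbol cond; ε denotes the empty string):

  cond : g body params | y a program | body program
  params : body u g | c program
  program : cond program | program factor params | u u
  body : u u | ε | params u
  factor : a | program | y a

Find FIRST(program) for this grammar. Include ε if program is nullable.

{ c, g, u, y }

From program : cond program: add FIRST(cond) = { c, g, u, y }.
From program : program factor params: add FIRST(program) = { c, g, u, y }.
program : u u contributes {u}.
Union: FIRST(program) = { c, g, u, y }.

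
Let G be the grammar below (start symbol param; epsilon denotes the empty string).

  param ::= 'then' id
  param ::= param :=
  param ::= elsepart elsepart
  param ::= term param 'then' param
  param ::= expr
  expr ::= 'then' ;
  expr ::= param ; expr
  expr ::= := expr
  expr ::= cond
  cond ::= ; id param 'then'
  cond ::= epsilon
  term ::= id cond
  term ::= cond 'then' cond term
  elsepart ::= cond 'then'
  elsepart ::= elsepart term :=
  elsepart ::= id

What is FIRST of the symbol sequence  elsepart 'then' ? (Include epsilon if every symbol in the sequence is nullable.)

Add FIRST(elsepart) = { 'then', ;, id }; elsepart is not nullable, stop.

{ 'then', ;, id }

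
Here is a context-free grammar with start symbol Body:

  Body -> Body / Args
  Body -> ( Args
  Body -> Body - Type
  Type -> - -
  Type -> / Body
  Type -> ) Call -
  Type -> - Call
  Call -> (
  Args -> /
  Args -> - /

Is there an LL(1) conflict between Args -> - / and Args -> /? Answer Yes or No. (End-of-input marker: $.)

FIRST(- /) = { - } and FIRST(/) = { / }.
The FIRST sets are disjoint and neither alternative is nullable — no conflict.

No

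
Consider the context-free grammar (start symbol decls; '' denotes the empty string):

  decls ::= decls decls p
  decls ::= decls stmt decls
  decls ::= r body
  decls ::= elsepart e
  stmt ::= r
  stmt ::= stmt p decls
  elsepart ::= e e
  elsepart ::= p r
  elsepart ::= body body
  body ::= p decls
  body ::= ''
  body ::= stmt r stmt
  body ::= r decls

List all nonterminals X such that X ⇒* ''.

{ body, elsepart }

Directly nullable (have an ''-production): body.
elsepart ::= body body with every symbol nullable, so elsepart is nullable.
No other nonterminal has a production whose RHS symbols are all nullable.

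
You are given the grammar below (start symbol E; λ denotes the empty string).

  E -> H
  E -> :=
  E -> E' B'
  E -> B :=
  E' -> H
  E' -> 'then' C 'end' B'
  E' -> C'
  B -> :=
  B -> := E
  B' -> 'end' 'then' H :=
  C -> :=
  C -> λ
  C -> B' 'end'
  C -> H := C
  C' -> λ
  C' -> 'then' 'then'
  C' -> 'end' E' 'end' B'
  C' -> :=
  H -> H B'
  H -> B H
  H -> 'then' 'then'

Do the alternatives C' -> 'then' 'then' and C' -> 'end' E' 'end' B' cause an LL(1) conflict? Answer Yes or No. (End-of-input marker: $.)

No

FIRST('then' 'then') = { 'then' } and FIRST('end' E' 'end' B') = { 'end' }.
The FIRST sets are disjoint and neither alternative is nullable — no conflict.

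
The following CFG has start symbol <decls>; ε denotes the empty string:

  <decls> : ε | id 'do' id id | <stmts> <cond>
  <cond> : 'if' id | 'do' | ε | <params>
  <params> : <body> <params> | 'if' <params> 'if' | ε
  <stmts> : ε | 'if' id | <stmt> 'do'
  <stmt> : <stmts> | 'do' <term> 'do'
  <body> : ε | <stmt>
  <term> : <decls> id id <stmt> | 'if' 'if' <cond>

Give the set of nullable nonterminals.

{ <body>, <cond>, <decls>, <params>, <stmt>, <stmts> }

Directly nullable (have an ε-production): <decls>, <cond>, <params>, <stmts>, <body>.
<stmt> : <stmts> with every symbol nullable, so <stmt> is nullable.
No other nonterminal has a production whose RHS symbols are all nullable.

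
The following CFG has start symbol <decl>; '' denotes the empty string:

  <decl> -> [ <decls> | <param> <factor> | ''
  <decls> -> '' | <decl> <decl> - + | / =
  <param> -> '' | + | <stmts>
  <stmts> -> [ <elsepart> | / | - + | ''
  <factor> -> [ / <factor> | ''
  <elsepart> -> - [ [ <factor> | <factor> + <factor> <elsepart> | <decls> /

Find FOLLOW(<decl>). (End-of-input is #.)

{ #, +, -, /, [ }

<decl> is the start symbol, so # ∈ FOLLOW(<decl>).
In <decls> -> <decl> <decl> - +: add FIRST(<decl> - +) = { +, -, /, [ }.
In <decls> -> <decl> <decl> - +: add FIRST(- +) = { - }.
Union: FOLLOW(<decl>) = { #, +, -, /, [ }.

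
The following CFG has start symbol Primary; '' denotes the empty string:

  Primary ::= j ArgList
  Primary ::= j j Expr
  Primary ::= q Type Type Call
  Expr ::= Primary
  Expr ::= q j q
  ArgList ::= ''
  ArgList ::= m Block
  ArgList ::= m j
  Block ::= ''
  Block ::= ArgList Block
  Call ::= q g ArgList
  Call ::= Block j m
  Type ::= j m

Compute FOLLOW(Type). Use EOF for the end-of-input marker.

In Primary ::= q Type Type Call: add FIRST(Type Call) = { j }.
In Primary ::= q Type Type Call: add FIRST(Call) = { j, m, q }.
Union: FOLLOW(Type) = { j, m, q }.

{ j, m, q }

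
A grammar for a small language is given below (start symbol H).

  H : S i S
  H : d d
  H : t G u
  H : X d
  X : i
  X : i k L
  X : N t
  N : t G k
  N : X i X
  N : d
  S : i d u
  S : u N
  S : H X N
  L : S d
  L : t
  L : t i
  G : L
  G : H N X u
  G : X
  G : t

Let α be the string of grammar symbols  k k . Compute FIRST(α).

{ k }

k is a terminal; add {k} and stop.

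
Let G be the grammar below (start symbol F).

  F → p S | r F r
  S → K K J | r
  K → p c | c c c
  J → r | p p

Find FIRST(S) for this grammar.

{ c, p, r }

From S → K K J: add FIRST(K) = { c, p }.
S → r contributes {r}.
Union: FIRST(S) = { c, p, r }.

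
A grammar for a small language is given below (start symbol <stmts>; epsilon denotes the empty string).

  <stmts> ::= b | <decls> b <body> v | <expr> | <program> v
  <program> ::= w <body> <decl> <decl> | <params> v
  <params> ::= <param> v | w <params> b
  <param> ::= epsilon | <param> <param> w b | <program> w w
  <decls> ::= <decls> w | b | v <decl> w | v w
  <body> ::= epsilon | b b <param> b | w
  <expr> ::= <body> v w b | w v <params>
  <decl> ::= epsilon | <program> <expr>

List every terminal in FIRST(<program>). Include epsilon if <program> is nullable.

<program> ::= w <body> <decl> <decl> contributes {w}.
From <program> ::= <params> v: add FIRST(<params>) = { v, w }.
Union: FIRST(<program>) = { v, w }.

{ v, w }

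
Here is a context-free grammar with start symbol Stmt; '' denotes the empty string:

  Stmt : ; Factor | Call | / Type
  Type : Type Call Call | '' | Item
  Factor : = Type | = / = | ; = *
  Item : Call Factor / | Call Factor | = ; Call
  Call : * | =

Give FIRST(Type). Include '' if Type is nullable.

From Type : Type Call Call: Type nullable, take FIRST(Type) ∪ FIRST(Call) = { *, = }.
Type : '' contributes ''.
From Type : Item: add FIRST(Item) = { *, = }.
Union: FIRST(Type) = { *, =, '' }.

{ *, =, '' }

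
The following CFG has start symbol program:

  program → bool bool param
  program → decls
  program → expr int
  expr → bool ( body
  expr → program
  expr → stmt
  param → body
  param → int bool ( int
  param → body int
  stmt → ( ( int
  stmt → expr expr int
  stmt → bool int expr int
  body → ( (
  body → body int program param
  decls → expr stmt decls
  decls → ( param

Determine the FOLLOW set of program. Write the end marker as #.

{ #, (, bool, int }

program is the start symbol, so # ∈ FOLLOW(program).
In expr → program: program is at the end, add FOLLOW(expr) = { (, bool, int }.
In body → body int program param: add FIRST(param) = { (, int }.
Union: FOLLOW(program) = { #, (, bool, int }.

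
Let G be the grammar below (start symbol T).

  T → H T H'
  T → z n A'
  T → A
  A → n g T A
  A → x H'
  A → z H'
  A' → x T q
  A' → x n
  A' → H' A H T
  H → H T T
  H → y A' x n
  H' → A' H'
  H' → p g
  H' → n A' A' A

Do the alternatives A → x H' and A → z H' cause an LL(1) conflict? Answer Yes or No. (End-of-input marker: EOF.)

No

FIRST(x H') = { x } and FIRST(z H') = { z }.
The FIRST sets are disjoint and neither alternative is nullable — no conflict.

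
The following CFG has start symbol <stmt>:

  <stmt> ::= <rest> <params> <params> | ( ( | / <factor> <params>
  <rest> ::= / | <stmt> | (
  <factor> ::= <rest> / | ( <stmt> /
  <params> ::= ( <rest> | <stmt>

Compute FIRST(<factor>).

From <factor> ::= <rest> /: add FIRST(<rest>) = { (, / }.
<factor> ::= ( <stmt> / contributes {(}.
Union: FIRST(<factor>) = { (, / }.

{ (, / }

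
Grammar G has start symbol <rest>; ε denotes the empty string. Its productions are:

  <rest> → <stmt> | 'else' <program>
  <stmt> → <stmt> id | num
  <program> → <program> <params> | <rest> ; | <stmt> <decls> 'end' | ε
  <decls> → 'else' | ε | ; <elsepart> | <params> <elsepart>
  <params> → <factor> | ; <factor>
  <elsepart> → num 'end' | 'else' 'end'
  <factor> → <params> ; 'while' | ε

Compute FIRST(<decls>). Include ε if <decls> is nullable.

{ 'else', ;, num, ε }

<decls> → 'else' contributes {'else'}.
<decls> → ε contributes ε.
<decls> → ; <elsepart> contributes {;}.
From <decls> → <params> <elsepart>: <params> nullable, take FIRST(<params>) ∪ FIRST(<elsepart>) = { 'else', ;, num }.
Union: FIRST(<decls>) = { 'else', ;, num, ε }.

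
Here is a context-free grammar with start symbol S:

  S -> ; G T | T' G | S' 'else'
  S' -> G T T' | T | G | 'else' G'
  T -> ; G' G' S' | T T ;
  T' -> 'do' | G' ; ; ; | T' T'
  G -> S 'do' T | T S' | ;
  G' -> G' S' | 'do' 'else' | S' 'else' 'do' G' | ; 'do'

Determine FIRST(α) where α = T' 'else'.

Add FIRST(T') = { 'do', 'else', ; }; T' is not nullable, stop.

{ 'do', 'else', ; }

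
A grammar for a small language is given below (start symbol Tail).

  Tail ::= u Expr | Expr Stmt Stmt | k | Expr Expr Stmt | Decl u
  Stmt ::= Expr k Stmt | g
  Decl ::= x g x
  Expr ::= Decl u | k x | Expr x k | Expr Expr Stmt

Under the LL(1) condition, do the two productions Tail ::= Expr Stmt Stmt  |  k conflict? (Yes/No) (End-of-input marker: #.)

Yes

FIRST(Expr Stmt Stmt) = { k, x } and FIRST(k) = { k }.
Both contain k, so the two alternatives are not disjoint — LL(1) conflict.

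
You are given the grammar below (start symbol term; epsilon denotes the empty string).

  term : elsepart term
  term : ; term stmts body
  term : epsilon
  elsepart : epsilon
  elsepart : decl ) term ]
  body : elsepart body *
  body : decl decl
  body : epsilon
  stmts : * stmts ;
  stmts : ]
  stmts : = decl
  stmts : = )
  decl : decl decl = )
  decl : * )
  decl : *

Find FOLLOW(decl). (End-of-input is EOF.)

{ EOF, ), *, ;, =, ] }

In elsepart : decl ) term ]: add FIRST() term ]) = { ) }.
In body : decl decl: add FIRST(decl) = { * }.
In body : decl decl: decl is at the end, add FOLLOW(body) = { EOF, *, =, ] }.
In stmts : = decl: decl is at the end, add FOLLOW(stmts) = { EOF, *, ;, =, ] }.
In decl : decl decl = ): add FIRST(decl = )) = { * }.
In decl : decl decl = ): add FIRST(= )) = { = }.
Union: FOLLOW(decl) = { EOF, ), *, ;, =, ] }.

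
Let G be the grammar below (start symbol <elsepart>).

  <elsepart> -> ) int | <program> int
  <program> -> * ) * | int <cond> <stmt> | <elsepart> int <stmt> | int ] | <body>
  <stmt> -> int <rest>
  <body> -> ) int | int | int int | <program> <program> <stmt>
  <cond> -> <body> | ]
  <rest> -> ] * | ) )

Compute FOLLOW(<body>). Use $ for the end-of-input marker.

{ ), *, int }

In <program> -> <body>: <body> is at the end, add FOLLOW(<program>) = { ), *, int }.
In <cond> -> <body>: <body> is at the end, add FOLLOW(<cond>) = { int }.
Union: FOLLOW(<body>) = { ), *, int }.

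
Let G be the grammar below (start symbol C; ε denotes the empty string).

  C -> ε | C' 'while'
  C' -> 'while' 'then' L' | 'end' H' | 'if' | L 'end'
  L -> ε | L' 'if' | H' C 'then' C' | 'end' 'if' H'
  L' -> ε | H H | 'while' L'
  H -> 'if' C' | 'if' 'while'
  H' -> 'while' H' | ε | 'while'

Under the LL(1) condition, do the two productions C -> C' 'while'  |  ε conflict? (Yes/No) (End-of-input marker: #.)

FIRST(C' 'while') = { 'end', 'if', 'then', 'while' } and FIRST(ε) = { ε }.
The second alternative is nullable and FOLLOW(C) = { #, 'then' } shares 'then' with FIRST of the first — conflict.

Yes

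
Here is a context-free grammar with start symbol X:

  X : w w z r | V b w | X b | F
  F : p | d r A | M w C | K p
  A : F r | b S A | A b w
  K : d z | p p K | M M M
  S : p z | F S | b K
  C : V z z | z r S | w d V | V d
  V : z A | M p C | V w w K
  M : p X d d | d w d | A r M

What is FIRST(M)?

M : p X d d contributes {p}.
M : d w d contributes {d}.
From M : A r M: add FIRST(A) = { b, d, p }.
Union: FIRST(M) = { b, d, p }.

{ b, d, p }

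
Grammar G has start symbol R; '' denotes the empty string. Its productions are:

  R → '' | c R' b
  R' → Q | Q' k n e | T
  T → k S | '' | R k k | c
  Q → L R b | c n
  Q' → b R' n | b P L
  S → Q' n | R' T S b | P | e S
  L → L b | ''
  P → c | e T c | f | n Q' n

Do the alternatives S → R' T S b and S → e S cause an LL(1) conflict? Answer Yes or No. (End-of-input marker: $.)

Yes

FIRST(R' T S b) = { b, c, e, f, k, n } and FIRST(e S) = { e }.
Both contain e, so the two alternatives are not disjoint — LL(1) conflict.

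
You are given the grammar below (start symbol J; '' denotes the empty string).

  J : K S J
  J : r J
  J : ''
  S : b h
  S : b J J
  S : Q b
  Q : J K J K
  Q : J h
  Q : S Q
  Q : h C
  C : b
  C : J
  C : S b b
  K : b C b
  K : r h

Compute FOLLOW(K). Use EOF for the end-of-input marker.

In J : K S J: add FIRST(S J) = { b, h, r }.
In Q : J K J K: add FIRST(J K) = { b, r }.
In Q : J K J K: K is at the end, add FOLLOW(Q) = { b }.
Union: FOLLOW(K) = { b, h, r }.

{ b, h, r }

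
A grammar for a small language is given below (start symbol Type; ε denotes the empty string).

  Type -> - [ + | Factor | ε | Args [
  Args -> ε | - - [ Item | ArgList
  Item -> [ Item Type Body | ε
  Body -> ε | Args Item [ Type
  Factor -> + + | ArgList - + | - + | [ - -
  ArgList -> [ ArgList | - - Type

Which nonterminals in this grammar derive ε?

Directly nullable (have an ε-production): Type, Args, Item, Body.
No other nonterminal has a production whose RHS symbols are all nullable.

{ Args, Body, Item, Type }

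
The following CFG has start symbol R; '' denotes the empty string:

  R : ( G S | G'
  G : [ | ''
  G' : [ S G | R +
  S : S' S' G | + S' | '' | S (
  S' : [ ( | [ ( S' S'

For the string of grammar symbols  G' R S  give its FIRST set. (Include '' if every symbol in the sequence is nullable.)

Add FIRST(G') = { (, [ }; G' is not nullable, stop.

{ (, [ }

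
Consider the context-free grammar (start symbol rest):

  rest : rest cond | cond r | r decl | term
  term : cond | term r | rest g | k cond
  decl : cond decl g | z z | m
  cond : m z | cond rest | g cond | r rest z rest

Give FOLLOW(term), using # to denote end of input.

In rest : term: term is at the end, add FOLLOW(rest) = { #, g, k, m, r, z }.
In term : term r: add FIRST(r) = { r }.
Union: FOLLOW(term) = { #, g, k, m, r, z }.

{ #, g, k, m, r, z }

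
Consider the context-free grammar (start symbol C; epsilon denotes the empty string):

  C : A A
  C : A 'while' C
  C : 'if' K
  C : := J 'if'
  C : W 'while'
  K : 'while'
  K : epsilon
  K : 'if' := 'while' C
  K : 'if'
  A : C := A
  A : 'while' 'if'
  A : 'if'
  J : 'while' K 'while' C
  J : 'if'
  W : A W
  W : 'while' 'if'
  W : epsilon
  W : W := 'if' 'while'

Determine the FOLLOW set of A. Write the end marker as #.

{ #, 'if', 'while', := }

In C : A A: add FIRST(A) = { 'if', 'while', := }.
In C : A A: A is at the end, add FOLLOW(C) = { #, 'if', 'while', := }.
In C : A 'while' C: add FIRST('while' C) = { 'while' }.
In A : C := A: A is at the end, add FOLLOW(A) = { #, 'if', 'while', := }.
In W : A W: add FIRST(W)\{epsilon} = { 'if', 'while', := }.
  Since W is nullable, also add FOLLOW(W) = { 'while', := }.
Union: FOLLOW(A) = { #, 'if', 'while', := }.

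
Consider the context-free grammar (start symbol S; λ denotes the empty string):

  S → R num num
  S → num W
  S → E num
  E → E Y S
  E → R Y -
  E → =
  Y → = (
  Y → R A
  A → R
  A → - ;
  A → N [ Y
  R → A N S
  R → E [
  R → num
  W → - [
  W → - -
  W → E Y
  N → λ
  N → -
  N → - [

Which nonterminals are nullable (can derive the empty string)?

Directly nullable (have an λ-production): N.
No other nonterminal has a production whose RHS symbols are all nullable.

{ N }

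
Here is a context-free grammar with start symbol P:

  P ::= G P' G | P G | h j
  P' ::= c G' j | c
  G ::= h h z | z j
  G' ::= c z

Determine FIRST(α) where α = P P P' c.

{ h, z }

Add FIRST(P) = { h, z }; P is not nullable, stop.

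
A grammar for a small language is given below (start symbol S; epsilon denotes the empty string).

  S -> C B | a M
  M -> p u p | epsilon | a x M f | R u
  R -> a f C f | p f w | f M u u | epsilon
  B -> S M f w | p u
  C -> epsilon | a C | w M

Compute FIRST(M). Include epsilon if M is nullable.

M -> p u p contributes {p}.
M -> epsilon contributes epsilon.
M -> a x M f contributes {a}.
From M -> R u: R nullable, take FIRST(R) ∪ {u} = { a, f, p, u }.
Union: FIRST(M) = { a, f, p, u, epsilon }.

{ a, f, p, u, epsilon }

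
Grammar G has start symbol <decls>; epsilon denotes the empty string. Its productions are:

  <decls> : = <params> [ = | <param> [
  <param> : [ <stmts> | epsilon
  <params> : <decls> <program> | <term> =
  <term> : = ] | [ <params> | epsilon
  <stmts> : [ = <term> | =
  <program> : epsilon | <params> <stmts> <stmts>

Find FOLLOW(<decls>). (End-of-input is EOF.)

<decls> is the start symbol, so EOF ∈ FOLLOW(<decls>).
In <params> : <decls> <program>: add FIRST(<program>)\{epsilon} = { =, [ }.
  Since <program> is nullable, also add FOLLOW(<params>) = { =, [ }.
Union: FOLLOW(<decls>) = { EOF, =, [ }.

{ EOF, =, [ }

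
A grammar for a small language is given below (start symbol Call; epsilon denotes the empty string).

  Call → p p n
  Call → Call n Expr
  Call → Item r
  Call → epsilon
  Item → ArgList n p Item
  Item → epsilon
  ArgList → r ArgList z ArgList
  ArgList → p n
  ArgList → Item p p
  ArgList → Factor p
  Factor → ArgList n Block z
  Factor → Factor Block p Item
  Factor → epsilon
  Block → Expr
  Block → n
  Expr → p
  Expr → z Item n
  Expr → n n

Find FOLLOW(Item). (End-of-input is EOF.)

In Call → Item r: add FIRST(r) = { r }.
In Item → ArgList n p Item: Item is at the end, add FOLLOW(Item) = { n, p, r, z }.
In ArgList → Item p p: add FIRST(p p) = { p }.
In Factor → Factor Block p Item: Item is at the end, add FOLLOW(Factor) = { n, p, z }.
In Expr → z Item n: add FIRST(n) = { n }.
Union: FOLLOW(Item) = { n, p, r, z }.

{ n, p, r, z }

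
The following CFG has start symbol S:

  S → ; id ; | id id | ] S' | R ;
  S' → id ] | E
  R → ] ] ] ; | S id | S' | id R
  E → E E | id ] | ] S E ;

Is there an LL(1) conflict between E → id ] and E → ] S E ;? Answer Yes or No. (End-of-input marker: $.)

FIRST(id ]) = { id } and FIRST(] S E ;) = { ] }.
The FIRST sets are disjoint and neither alternative is nullable — no conflict.

No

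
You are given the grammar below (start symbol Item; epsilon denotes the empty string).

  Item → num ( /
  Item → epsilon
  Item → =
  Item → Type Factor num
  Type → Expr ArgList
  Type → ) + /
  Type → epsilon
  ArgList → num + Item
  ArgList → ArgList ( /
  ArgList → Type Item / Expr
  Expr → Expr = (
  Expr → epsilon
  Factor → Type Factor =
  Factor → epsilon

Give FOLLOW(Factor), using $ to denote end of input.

In Item → Type Factor num: add FIRST(num) = { num }.
In Factor → Type Factor =: add FIRST(=) = { = }.
Union: FOLLOW(Factor) = { =, num }.

{ =, num }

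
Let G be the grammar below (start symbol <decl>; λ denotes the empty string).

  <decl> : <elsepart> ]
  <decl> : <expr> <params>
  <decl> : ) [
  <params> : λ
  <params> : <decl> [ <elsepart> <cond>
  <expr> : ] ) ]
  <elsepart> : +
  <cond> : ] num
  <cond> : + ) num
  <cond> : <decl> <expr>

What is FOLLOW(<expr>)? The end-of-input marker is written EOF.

In <decl> : <expr> <params>: add FIRST(<params>)\{λ} = { ), +, ] }.
  Since <params> is nullable, also add FOLLOW(<decl>) = { EOF, [, ] }.
In <cond> : <decl> <expr>: <expr> is at the end, add FOLLOW(<cond>) = { EOF, [, ] }.
Union: FOLLOW(<expr>) = { EOF, ), +, [, ] }.

{ EOF, ), +, [, ] }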